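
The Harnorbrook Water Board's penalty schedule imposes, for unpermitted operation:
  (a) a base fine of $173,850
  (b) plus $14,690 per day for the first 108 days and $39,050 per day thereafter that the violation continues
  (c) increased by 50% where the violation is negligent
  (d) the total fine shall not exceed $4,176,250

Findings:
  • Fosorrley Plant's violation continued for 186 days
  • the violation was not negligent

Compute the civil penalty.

$4,176,250

First 108 days: 108 × $14,690 = $1,586,520
Remaining days: (186 − 108) × $39,050 = $3,045,900
Per-day component: $1,586,520 + $3,045,900 = $4,632,420
Base plus per-day: $173,850 + $4,632,420 = $4,806,270
The violation was not negligent: no 50% increase.
Cap at $4,176,250: $4,806,270 exceeds the cap → $4,176,250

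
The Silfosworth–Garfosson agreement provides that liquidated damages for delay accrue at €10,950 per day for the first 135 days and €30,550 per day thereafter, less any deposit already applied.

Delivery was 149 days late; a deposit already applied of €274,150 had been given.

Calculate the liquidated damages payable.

First 135 days: 135 × €10,950 = €1,478,250
Remaining days: (149 − 135) × €30,550 = €427,700
Accrued per-day damages: €1,478,250 + €427,700 = €1,905,950
Less deposit already applied: €1,905,950 − €274,150 = €1,631,800

€1,631,800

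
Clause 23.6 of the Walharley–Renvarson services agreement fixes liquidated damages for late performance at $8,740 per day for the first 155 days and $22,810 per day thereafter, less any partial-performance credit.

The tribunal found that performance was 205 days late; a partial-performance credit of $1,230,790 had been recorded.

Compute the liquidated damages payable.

First 155 days: 155 × $8,740 = $1,354,700
Remaining days: (205 − 155) × $22,810 = $1,140,500
Accrued per-day damages: $1,354,700 + $1,140,500 = $2,495,200
Less partial-performance credit: $2,495,200 − $1,230,790 = $1,264,410

Liquidated damages: $1,264,410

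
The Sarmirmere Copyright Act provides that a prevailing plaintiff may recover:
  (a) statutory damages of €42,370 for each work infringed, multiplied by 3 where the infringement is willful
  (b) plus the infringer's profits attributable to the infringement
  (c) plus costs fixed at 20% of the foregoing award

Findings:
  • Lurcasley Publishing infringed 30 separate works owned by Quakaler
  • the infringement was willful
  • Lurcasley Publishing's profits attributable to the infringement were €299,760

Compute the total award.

Statutory damages: 30 × €42,370 = €1,271,100
Trebled: 3 × €1,271,100 = €3,813,300
Combined award: €3,813,300 + €299,760 = €4,113,060
Costs: 20% of €4,113,060 = €822,612
Award plus costs: €4,113,060 + €822,612 = €4,935,672

€4,935,672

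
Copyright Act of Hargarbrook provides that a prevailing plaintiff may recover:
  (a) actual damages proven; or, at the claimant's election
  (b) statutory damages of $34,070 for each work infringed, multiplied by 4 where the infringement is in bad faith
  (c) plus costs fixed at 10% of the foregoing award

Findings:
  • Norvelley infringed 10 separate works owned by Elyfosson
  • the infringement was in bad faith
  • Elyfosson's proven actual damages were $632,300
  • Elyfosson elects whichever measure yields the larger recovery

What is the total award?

$1,499,080

Statutory damages: 10 × $34,070 = $340,700
Multiplied by 4: 4 × $340,700 = $1,362,800
Greater of actual damages ($632,300) or enhanced statutory damages ($1,362,800): $1,362,800
Costs: 10% of $1,362,800 = $136,280
Award plus costs: $1,362,800 + $136,280 = $1,499,080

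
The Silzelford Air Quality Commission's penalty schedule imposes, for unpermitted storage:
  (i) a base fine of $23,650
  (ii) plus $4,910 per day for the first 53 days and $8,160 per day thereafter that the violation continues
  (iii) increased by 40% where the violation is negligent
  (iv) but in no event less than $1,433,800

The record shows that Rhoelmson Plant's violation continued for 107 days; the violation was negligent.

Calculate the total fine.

$1,433,800

First 53 days: 53 × $4,910 = $260,230
Remaining days: (107 − 53) × $8,160 = $440,640
Per-day component: $260,230 + $440,640 = $700,870
Base plus per-day: $23,650 + $700,870 = $724,520
Enhancement: 40% of $724,520 = $289,808
Enhanced fine: $724,520 + $289,808 = $1,014,328
Minimum $1,433,800: $1,014,328 is below the minimum → $1,433,800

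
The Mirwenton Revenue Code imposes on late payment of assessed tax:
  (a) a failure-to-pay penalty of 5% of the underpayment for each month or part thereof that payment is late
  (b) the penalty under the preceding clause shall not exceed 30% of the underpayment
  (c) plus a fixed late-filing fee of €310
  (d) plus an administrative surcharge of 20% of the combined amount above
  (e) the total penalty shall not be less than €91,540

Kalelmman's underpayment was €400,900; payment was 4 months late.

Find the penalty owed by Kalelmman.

Accrued rate: 5% × 4 = 20%, capped at 30% → 20%
Failure-to-pay penalty: 20% of €400,900 = €80,180
Penalty before surcharge: €80,180 + €310 = €80,490
Administrative surcharge: 20% of €80,490 = €16,098
Total penalty: €80,490 + €16,098 = €96,588
Minimum €91,540: €96,588 meets the minimum, no increase.

Penalty: €96,588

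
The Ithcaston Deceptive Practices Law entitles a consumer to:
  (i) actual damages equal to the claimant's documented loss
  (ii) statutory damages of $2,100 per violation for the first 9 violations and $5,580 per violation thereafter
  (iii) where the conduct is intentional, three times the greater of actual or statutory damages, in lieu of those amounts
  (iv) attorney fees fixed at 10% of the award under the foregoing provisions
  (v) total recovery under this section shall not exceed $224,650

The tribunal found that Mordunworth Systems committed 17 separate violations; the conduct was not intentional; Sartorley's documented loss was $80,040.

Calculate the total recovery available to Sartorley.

Total recovery: $157,938

First 9 violations: 9 × $2,100 = $18,900
Remaining violations: (17 − 9) × $5,580 = $44,640
Statutory damages: $18,900 + $44,640 = $63,540
Conduct not intentional: the in-lieu enhancement does not apply.
Actual plus statutory damages: $80,040 + $63,540 = $143,580
Attorney fees: 10% of $143,580 = $14,358
Total before cap: $143,580 + $14,358 = $157,938
Cap at $224,650: $157,938 is within the cap, no reduction.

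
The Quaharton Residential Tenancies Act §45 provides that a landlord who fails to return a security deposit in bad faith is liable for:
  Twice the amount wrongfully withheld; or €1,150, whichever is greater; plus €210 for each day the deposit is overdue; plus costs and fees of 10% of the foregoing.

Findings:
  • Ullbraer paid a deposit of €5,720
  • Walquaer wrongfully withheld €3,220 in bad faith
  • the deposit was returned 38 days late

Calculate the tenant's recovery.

Recovery: €15,862

Doubled: 2 × €3,220 = €6,440
Minimum €1,150: €6,440 meets the minimum, no increase.
Late-return penalty: 38 × €210 = €7,980
Damages plus late penalty: €6,440 + €7,980 = €14,420
Costs and fees: 10% of €14,420 = €1,442
Total recovery: €14,420 + €1,442 = €15,862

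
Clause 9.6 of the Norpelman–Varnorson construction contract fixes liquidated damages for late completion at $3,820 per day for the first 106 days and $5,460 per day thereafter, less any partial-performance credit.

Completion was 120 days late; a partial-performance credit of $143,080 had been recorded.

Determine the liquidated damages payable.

$338,280

First 106 days: 106 × $3,820 = $404,920
Remaining days: (120 − 106) × $5,460 = $76,440
Accrued per-day damages: $404,920 + $76,440 = $481,360
Less partial-performance credit: $481,360 − $143,080 = $338,280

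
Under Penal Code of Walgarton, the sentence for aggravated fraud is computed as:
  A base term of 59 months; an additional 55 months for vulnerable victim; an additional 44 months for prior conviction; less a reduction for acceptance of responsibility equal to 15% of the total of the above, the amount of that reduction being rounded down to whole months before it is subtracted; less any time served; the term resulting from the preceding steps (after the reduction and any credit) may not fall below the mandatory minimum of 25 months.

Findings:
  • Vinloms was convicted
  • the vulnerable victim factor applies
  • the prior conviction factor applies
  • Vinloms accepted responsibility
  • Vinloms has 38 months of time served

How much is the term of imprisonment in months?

Sentence: 97 months

Vulnerable victim enhancement: +55 months
Prior conviction enhancement: +44 months
Adjusted term: 59 months + 55 months + 44 months = 158 months
Acceptance of responsibility reduction: 15% of 158 months = 23 months (rounded down)
After reduction: 158 − 23 = 135 months
Less time served: 135 months − 38 months = 97 months
Minimum 25 months: 97 months meets the minimum, no increase.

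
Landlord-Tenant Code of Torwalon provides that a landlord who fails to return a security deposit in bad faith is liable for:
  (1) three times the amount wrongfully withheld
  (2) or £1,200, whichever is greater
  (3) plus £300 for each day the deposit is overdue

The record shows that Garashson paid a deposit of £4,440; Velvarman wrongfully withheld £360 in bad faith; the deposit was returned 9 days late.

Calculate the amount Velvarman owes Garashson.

Trebled: 3 × £360 = £1,080
Minimum £1,200: £1,080 is below the minimum → £1,200
Late-return penalty: 9 × £300 = £2,700
Damages plus late penalty: £1,200 + £2,700 = £3,900

£3,900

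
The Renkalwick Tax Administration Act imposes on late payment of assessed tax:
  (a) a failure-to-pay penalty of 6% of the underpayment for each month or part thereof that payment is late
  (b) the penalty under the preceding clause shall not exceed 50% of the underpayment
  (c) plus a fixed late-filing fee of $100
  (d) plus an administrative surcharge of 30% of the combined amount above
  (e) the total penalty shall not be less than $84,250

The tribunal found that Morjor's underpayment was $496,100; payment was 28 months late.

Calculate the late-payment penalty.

Accrued rate: 6% × 28 = 168%, capped at 50% → 50%
Failure-to-pay penalty: 50% of $496,100 = $248,050
Penalty before surcharge: $248,050 + $100 = $248,150
Administrative surcharge: 30% of $248,150 = $74,445
Total penalty: $248,150 + $74,445 = $322,595
Minimum $84,250: $322,595 meets the minimum, no increase.

Penalty: $322,595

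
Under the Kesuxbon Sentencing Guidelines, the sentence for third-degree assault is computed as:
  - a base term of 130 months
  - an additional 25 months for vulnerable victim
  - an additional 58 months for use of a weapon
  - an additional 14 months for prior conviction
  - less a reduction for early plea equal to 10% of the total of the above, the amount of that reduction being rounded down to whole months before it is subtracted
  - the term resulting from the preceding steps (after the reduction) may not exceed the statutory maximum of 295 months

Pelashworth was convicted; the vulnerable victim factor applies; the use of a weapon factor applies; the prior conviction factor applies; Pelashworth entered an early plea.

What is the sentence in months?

Sentence: 205 months

Vulnerable victim enhancement: +25 months
Use of a weapon enhancement: +58 months
Prior conviction enhancement: +14 months
Adjusted term: 130 months + 25 months + 58 months + 14 months = 227 months
Early plea reduction: 10% of 227 months = 22 months (rounded down)
After reduction: 227 − 22 = 205 months
Cap at 295 months: 205 months is within the cap, no reduction.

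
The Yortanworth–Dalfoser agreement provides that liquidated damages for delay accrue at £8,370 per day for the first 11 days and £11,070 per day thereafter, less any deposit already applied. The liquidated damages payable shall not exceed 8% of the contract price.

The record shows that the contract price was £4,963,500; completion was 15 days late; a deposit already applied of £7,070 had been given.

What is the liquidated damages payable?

£129,280

First 11 days: 11 × £8,370 = £92,070
Remaining days: (15 − 11) × £11,070 = £44,280
Accrued per-day damages: £92,070 + £44,280 = £136,350
Less deposit already applied: £136,350 − £7,070 = £129,280
Cap: 8% of £4,963,500 = £397,080
Cap at £397,080: £129,280 is within the cap, no reduction.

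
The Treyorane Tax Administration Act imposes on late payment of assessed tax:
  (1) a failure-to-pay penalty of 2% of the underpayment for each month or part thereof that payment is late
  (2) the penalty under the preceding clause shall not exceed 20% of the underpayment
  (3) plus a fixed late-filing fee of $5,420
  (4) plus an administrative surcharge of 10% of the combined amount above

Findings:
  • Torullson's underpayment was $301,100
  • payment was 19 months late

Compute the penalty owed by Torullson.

Accrued rate: 2% × 19 = 38%, capped at 20% → 20%
Failure-to-pay penalty: 20% of $301,100 = $60,220
Penalty before surcharge: $60,220 + $5,420 = $65,640
Administrative surcharge: 10% of $65,640 = $6,564
Total penalty: $65,640 + $6,564 = $72,204

Penalty: $72,204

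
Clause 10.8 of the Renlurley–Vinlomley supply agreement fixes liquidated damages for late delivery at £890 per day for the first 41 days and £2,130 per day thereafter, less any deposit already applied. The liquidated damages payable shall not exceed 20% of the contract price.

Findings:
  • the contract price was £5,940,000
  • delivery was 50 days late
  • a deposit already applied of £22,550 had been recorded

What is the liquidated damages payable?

First 41 days: 41 × £890 = £36,490
Remaining days: (50 − 41) × £2,130 = £19,170
Accrued per-day damages: £36,490 + £19,170 = £55,660
Less deposit already applied: £55,660 − £22,550 = £33,110
Cap: 20% of £5,940,000 = £1,188,000
Cap at £1,188,000: £33,110 is within the cap, no reduction.

£33,110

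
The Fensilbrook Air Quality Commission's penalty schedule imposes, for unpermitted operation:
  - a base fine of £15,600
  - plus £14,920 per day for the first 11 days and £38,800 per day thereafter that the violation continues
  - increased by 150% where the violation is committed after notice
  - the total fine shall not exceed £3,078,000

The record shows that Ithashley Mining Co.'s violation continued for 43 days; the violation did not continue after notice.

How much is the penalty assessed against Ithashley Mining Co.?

First 11 days: 11 × £14,920 = £164,120
Remaining days: (43 − 11) × £38,800 = £1,241,600
Per-day component: £164,120 + £1,241,600 = £1,405,720
Base plus per-day: £15,600 + £1,405,720 = £1,421,320
The violation did not continue after notice: no 150% increase.
Cap at £3,078,000: £1,421,320 is within the cap, no reduction.

£1,421,320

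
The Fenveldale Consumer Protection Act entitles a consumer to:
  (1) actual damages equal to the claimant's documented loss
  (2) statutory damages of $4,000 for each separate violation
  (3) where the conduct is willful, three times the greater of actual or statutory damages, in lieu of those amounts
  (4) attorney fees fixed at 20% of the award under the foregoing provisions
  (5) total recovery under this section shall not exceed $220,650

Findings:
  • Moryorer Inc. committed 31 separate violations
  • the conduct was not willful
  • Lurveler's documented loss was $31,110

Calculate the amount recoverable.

Statutory damages: 31 × $4,000 = $124,000
Conduct not willful: the in-lieu enhancement does not apply.
Actual plus statutory damages: $31,110 + $124,000 = $155,110
Attorney fees: 20% of $155,110 = $31,022
Total before cap: $155,110 + $31,022 = $186,132
Cap at $220,650: $186,132 is within the cap, no reduction.

$186,132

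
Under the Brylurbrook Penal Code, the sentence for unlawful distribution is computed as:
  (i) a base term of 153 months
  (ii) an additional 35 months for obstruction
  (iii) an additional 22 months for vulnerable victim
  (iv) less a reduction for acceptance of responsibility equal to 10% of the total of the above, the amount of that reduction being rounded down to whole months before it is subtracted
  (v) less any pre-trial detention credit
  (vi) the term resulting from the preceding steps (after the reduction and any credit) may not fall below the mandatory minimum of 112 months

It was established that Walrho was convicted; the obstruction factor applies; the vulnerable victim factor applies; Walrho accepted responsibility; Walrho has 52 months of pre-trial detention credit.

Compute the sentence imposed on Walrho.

137 months

Obstruction enhancement: +35 months
Vulnerable victim enhancement: +22 months
Adjusted term: 153 months + 35 months + 22 months = 210 months
Acceptance of responsibility reduction: 10% of 210 months = 21 months (rounded down)
After reduction: 210 − 21 = 189 months
Less pre-trial detention credit: 189 months − 52 months = 137 months
Minimum 112 months: 137 months meets the minimum, no increase.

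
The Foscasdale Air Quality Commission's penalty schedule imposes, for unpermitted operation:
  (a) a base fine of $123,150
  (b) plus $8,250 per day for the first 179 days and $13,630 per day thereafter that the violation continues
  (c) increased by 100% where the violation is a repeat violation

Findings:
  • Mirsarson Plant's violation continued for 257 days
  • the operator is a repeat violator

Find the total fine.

$5,326,080

First 179 days: 179 × $8,250 = $1,476,750
Remaining days: (257 − 179) × $13,630 = $1,063,140
Per-day component: $1,476,750 + $1,063,140 = $2,539,890
Base plus per-day: $123,150 + $2,539,890 = $2,663,040
Enhancement: 100% of $2,663,040 = $2,663,040
Enhanced fine: $2,663,040 + $2,663,040 = $5,326,080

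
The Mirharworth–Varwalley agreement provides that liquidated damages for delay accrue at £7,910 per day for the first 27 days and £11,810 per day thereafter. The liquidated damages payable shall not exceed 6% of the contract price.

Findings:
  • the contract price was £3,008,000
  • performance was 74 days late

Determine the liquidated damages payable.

£180,480

First 27 days: 27 × £7,910 = £213,570
Remaining days: (74 − 27) × £11,810 = £555,070
Accrued per-day damages: £213,570 + £555,070 = £768,640
Cap: 6% of £3,008,000 = £180,480
Cap at £180,480: £768,640 exceeds the cap → £180,480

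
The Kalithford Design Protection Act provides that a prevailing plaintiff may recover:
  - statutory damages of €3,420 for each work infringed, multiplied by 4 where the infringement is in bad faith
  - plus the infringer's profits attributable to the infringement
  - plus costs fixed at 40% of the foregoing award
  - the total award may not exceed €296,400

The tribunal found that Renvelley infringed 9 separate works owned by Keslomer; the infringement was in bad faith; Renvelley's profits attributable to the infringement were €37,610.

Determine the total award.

Statutory damages: 9 × €3,420 = €30,780
Multiplied by 4: 4 × €30,780 = €123,120
Combined award: €123,120 + €37,610 = €160,730
Costs: 40% of €160,730 = €64,292
Award plus costs: €160,730 + €64,292 = €225,022
Cap at €296,400: €225,022 is within the cap, no reduction.

€225,022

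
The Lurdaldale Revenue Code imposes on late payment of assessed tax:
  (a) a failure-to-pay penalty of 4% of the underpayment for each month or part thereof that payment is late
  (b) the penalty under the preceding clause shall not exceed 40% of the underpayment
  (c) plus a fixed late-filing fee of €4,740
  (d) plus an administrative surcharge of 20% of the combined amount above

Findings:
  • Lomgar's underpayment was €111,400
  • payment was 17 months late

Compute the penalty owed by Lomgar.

€59,160

Accrued rate: 4% × 17 = 68%, capped at 40% → 40%
Failure-to-pay penalty: 40% of €111,400 = €44,560
Penalty before surcharge: €44,560 + €4,740 = €49,300
Administrative surcharge: 20% of €49,300 = €9,860
Total penalty: €49,300 + €9,860 = €59,160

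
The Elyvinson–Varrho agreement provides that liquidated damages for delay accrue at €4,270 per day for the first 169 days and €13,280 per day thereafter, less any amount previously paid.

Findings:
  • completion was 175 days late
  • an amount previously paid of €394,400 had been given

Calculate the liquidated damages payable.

Liquidated damages: €406,910

First 169 days: 169 × €4,270 = €721,630
Remaining days: (175 − 169) × €13,280 = €79,680
Accrued per-day damages: €721,630 + €79,680 = €801,310
Less amount previously paid: €801,310 − €394,400 = €406,910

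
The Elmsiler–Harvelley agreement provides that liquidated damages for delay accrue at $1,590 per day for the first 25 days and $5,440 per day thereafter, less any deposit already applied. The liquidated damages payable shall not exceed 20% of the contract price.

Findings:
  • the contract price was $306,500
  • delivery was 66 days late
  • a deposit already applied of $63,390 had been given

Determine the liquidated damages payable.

$61,300

First 25 days: 25 × $1,590 = $39,750
Remaining days: (66 − 25) × $5,440 = $223,040
Accrued per-day damages: $39,750 + $223,040 = $262,790
Less deposit already applied: $262,790 − $63,390 = $199,400
Cap: 20% of $306,500 = $61,300
Cap at $61,300: $199,400 exceeds the cap → $61,300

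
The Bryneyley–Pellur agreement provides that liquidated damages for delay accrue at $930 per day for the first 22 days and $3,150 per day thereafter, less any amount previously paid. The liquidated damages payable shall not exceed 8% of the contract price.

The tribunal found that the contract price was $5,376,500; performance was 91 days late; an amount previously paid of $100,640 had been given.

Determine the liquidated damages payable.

$137,170

First 22 days: 22 × $930 = $20,460
Remaining days: (91 − 22) × $3,150 = $217,350
Accrued per-day damages: $20,460 + $217,350 = $237,810
Less amount previously paid: $237,810 − $100,640 = $137,170
Cap: 8% of $5,376,500 = $430,120
Cap at $430,120: $137,170 is within the cap, no reduction.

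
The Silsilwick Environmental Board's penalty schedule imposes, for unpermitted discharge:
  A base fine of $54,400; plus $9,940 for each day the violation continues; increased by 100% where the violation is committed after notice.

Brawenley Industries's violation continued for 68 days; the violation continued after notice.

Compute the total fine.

$1,460,640

Per-day component: 68 × $9,940 = $675,920
Base plus per-day: $54,400 + $675,920 = $730,320
Enhancement: 100% of $730,320 = $730,320
Enhanced fine: $730,320 + $730,320 = $1,460,640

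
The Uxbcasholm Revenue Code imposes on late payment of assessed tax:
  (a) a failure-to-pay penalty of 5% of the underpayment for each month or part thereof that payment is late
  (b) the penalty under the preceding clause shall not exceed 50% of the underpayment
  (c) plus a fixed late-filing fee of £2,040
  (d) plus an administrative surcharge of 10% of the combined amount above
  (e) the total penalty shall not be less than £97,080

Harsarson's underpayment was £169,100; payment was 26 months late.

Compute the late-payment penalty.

£97,080

Accrued rate: 5% × 26 = 130%, capped at 50% → 50%
Failure-to-pay penalty: 50% of £169,100 = £84,550
Penalty before surcharge: £84,550 + £2,040 = £86,590
Administrative surcharge: 10% of £86,590 = £8,659
Total penalty: £86,590 + £8,659 = £95,249
Minimum £97,080: £95,249 is below the minimum → £97,080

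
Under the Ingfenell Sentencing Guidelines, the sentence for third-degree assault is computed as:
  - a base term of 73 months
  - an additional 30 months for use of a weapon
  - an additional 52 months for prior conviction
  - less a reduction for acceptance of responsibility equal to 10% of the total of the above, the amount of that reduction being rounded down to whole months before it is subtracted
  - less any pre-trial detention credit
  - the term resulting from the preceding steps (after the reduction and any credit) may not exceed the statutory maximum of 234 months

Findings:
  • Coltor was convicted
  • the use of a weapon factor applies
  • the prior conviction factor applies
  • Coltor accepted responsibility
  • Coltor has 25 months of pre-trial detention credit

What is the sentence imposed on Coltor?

Use of a weapon enhancement: +30 months
Prior conviction enhancement: +52 months
Adjusted term: 73 months + 30 months + 52 months = 155 months
Acceptance of responsibility reduction: 10% of 155 months = 15 months (rounded down)
After reduction: 155 − 15 = 140 months
Less pre-trial detention credit: 140 months − 25 months = 115 months
Cap at 234 months: 115 months is within the cap, no reduction.

115 months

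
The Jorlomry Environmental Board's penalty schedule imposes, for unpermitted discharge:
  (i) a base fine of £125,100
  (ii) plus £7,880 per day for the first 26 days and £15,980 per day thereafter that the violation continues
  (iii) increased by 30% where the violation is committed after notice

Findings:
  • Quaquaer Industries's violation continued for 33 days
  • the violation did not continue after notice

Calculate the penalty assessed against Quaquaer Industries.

Civil penalty: £441,840

First 26 days: 26 × £7,880 = £204,880
Remaining days: (33 − 26) × £15,980 = £111,860
Per-day component: £204,880 + £111,860 = £316,740
Base plus per-day: £125,100 + £316,740 = £441,840
The violation did not continue after notice: no 30% increase.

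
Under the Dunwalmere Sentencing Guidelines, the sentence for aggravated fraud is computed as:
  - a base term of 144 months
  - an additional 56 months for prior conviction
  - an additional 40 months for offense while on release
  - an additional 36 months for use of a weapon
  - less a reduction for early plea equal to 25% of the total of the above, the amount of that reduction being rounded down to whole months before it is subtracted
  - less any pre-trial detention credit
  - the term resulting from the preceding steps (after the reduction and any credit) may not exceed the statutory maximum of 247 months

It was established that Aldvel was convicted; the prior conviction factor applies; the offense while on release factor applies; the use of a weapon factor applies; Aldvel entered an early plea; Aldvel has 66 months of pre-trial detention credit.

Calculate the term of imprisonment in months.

141 months

Prior conviction enhancement: +56 months
Offense while on release enhancement: +40 months
Use of a weapon enhancement: +36 months
Adjusted term: 144 months + 56 months + 40 months + 36 months = 276 months
Early plea reduction: 25% of 276 months = 69 months (rounded down)
After reduction: 276 − 69 = 207 months
Less pre-trial detention credit: 207 months − 66 months = 141 months
Cap at 247 months: 141 months is within the cap, no reduction.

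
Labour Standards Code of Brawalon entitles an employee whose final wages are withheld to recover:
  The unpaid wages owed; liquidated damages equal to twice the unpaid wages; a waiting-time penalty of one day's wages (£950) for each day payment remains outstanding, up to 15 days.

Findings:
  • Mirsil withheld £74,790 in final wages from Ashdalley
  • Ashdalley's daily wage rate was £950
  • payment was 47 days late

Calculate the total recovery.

Doubled: 2 × £74,790 = £149,580
Penalty days: min(47, 15) = 15
Waiting-time penalty: 15 × £950 = £14,250
Total award: £74,790 + £149,580 + £14,250 = £238,620

£238,620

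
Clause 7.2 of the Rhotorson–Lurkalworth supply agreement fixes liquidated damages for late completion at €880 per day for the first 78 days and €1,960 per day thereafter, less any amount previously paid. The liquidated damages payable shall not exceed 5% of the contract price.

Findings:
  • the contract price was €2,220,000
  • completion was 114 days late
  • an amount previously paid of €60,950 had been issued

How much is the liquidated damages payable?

First 78 days: 78 × €880 = €68,640
Remaining days: (114 − 78) × €1,960 = €70,560
Accrued per-day damages: €68,640 + €70,560 = €139,200
Less amount previously paid: €139,200 − €60,950 = €78,250
Cap: 5% of €2,220,000 = €111,000
Cap at €111,000: €78,250 is within the cap, no reduction.

€78,250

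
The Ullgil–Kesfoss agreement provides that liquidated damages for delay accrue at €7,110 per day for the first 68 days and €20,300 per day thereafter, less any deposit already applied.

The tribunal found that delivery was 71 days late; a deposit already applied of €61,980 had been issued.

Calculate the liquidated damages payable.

€482,400

First 68 days: 68 × €7,110 = €483,480
Remaining days: (71 − 68) × €20,300 = €60,900
Accrued per-day damages: €483,480 + €60,900 = €544,380
Less deposit already applied: €544,380 − €61,980 = €482,400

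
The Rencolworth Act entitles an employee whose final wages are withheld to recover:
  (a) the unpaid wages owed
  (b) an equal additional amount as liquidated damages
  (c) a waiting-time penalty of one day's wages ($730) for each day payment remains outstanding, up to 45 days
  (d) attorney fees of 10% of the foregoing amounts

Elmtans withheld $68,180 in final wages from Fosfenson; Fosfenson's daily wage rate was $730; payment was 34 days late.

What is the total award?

Total award: $177,298

Liquidated damages (equal amount): $68,180
Penalty days: min(34, 45) = 34
Waiting-time penalty: 34 × $730 = $24,820
Subtotal: $68,180 + $68,180 + $24,820 = $161,180
Attorney fees: 10% of $161,180 = $16,118
Total award: $161,180 + $16,118 = $177,298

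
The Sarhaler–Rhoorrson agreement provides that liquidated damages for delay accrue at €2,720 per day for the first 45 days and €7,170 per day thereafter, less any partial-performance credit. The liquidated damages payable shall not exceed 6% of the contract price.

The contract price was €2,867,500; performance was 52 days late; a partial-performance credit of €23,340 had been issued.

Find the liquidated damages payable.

Liquidated damages: €149,250

First 45 days: 45 × €2,720 = €122,400
Remaining days: (52 − 45) × €7,170 = €50,190
Accrued per-day damages: €122,400 + €50,190 = €172,590
Less partial-performance credit: €172,590 − €23,340 = €149,250
Cap: 6% of €2,867,500 = €172,050
Cap at €172,050: €149,250 is within the cap, no reduction.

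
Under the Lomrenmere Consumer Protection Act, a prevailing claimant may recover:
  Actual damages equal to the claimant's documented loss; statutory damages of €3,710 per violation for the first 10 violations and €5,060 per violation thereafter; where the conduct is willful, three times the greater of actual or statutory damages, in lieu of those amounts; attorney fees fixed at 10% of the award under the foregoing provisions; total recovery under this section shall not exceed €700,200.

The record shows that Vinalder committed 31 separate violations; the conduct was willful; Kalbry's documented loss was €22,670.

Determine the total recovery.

€473,088

First 10 violations: 10 × €3,710 = €37,100
Remaining violations: (31 − 10) × €5,060 = €106,260
Statutory damages: €37,100 + €106,260 = €143,360
Greater of actual damages (€22,670) or statutory damages (€143,360): €143,360
Trebled: 3 × €143,360 = €430,080
Attorney fees: 10% of €430,080 = €43,008
Total before cap: €430,080 + €43,008 = €473,088
Cap at €700,200: €473,088 is within the cap, no reduction.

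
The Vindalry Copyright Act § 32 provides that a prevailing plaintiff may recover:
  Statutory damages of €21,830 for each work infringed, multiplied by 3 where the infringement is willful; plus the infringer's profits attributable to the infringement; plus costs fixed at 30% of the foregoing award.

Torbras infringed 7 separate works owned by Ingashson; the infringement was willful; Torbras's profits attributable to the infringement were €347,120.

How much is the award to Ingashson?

€1,047,215

Statutory damages: 7 × €21,830 = €152,810
Trebled: 3 × €152,810 = €458,430
Combined award: €458,430 + €347,120 = €805,550
Costs: 30% of €805,550 = €241,665
Award plus costs: €805,550 + €241,665 = €1,047,215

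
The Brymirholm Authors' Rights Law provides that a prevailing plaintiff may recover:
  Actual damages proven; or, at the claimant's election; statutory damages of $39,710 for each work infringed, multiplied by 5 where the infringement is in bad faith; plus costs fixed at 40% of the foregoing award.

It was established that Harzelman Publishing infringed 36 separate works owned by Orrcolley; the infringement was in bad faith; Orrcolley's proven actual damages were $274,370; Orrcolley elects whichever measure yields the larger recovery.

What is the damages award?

Statutory damages: 36 × $39,710 = $1,429,560
Multiplied by 5: 5 × $1,429,560 = $7,147,800
Greater of actual damages ($274,370) or enhanced statutory damages ($7,147,800): $7,147,800
Costs: 40% of $7,147,800 = $2,859,120
Award plus costs: $7,147,800 + $2,859,120 = $10,006,920

Award: $10,006,920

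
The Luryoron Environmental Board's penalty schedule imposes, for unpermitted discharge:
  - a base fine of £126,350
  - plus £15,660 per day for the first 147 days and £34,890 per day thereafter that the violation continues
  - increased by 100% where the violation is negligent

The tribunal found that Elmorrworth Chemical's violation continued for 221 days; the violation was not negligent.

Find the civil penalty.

First 147 days: 147 × £15,660 = £2,302,020
Remaining days: (221 − 147) × £34,890 = £2,581,860
Per-day component: £2,302,020 + £2,581,860 = £4,883,880
Base plus per-day: £126,350 + £4,883,880 = £5,010,230
The violation was not negligent: no 100% increase.

£5,010,230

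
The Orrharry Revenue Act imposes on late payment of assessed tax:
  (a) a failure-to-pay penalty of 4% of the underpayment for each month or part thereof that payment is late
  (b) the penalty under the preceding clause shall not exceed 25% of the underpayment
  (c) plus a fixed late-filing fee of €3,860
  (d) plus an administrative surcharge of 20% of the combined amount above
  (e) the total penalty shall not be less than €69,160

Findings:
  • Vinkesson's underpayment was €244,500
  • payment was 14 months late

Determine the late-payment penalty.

Accrued rate: 4% × 14 = 56%, capped at 25% → 25%
Failure-to-pay penalty: 25% of €244,500 = €61,125
Penalty before surcharge: €61,125 + €3,860 = €64,985
Administrative surcharge: 20% of €64,985 = €12,997
Total penalty: €64,985 + €12,997 = €77,982
Minimum €69,160: €77,982 meets the minimum, no increase.

€77,982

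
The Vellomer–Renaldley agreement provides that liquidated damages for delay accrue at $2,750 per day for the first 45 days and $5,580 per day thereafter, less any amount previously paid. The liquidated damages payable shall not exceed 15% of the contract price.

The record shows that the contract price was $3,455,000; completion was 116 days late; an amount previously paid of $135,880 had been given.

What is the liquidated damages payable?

First 45 days: 45 × $2,750 = $123,750
Remaining days: (116 − 45) × $5,580 = $396,180
Accrued per-day damages: $123,750 + $396,180 = $519,930
Less amount previously paid: $519,930 − $135,880 = $384,050
Cap: 15% of $3,455,000 = $518,250
Cap at $518,250: $384,050 is within the cap, no reduction.

$384,050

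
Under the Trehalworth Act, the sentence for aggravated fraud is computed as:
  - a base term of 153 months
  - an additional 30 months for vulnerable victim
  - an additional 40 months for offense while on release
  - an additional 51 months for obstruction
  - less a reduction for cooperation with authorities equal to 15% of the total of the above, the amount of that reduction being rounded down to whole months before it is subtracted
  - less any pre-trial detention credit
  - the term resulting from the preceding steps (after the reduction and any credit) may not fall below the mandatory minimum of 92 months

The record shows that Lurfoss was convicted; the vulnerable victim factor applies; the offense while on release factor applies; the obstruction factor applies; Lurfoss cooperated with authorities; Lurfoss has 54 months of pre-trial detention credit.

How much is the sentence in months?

Vulnerable victim enhancement: +30 months
Offense while on release enhancement: +40 months
Obstruction enhancement: +51 months
Adjusted term: 153 months + 30 months + 40 months + 51 months = 274 months
Cooperation with authorities reduction: 15% of 274 months = 41 months (rounded down)
After reduction: 274 − 41 = 233 months
Less pre-trial detention credit: 233 months − 54 months = 179 months
Minimum 92 months: 179 months meets the minimum, no increase.

179 months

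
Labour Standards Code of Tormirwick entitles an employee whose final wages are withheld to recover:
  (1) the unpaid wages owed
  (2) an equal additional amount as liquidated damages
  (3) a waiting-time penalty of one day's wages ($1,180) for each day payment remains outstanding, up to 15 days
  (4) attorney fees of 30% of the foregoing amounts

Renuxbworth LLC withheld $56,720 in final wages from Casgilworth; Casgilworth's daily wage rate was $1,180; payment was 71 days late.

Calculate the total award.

Liquidated damages (equal amount): $56,720
Penalty days: min(71, 15) = 15
Waiting-time penalty: 15 × $1,180 = $17,700
Subtotal: $56,720 + $56,720 + $17,700 = $131,140
Attorney fees: 30% of $131,140 = $39,342
Total award: $131,140 + $39,342 = $170,482

$170,482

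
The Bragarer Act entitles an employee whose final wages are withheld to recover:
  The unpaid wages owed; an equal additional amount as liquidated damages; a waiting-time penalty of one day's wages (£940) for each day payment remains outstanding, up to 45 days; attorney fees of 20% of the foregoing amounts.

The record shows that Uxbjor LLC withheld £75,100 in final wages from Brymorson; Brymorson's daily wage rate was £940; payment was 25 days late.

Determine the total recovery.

£208,440

Liquidated damages (equal amount): £75,100
Penalty days: min(25, 45) = 25
Waiting-time penalty: 25 × £940 = £23,500
Subtotal: £75,100 + £75,100 + £23,500 = £173,700
Attorney fees: 20% of £173,700 = £34,740
Total award: £173,700 + £34,740 = £208,440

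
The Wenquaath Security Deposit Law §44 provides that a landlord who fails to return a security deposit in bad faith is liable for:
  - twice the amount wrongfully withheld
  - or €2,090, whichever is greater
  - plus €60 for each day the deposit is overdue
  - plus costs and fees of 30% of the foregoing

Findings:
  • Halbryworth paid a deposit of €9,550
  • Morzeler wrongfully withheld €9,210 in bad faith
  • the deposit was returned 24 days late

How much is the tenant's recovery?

Doubled: 2 × €9,210 = €18,420
Minimum €2,090: €18,420 meets the minimum, no increase.
Late-return penalty: 24 × €60 = €1,440
Damages plus late penalty: €18,420 + €1,440 = €19,860
Costs and fees: 30% of €19,860 = €5,958
Total recovery: €19,860 + €5,958 = €25,818

€25,818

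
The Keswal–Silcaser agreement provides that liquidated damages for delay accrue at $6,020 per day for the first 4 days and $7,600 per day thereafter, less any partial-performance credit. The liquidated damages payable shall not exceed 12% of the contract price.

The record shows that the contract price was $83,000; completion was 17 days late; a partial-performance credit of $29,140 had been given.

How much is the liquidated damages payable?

First 4 days: 4 × $6,020 = $24,080
Remaining days: (17 − 4) × $7,600 = $98,800
Accrued per-day damages: $24,080 + $98,800 = $122,880
Less partial-performance credit: $122,880 − $29,140 = $93,740
Cap: 12% of $83,000 = $9,960
Cap at $9,960: $93,740 exceeds the cap → $9,960

$9,960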